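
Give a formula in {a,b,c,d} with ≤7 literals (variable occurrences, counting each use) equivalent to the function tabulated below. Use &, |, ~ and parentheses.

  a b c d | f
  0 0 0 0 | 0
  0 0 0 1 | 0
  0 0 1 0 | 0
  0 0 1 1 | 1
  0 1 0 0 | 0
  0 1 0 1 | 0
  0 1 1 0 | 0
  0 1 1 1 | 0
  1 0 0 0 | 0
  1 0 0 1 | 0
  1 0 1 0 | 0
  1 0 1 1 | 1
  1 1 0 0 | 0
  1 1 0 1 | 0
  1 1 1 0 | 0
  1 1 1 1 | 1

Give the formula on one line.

  (c & d) = 0001000100010001
  ~b = 1111000011110000
  (~b | a) = 1111000011111111
  ((c & d) & (~b | a)) = 0001000000010001

((c & d) & (~b | a))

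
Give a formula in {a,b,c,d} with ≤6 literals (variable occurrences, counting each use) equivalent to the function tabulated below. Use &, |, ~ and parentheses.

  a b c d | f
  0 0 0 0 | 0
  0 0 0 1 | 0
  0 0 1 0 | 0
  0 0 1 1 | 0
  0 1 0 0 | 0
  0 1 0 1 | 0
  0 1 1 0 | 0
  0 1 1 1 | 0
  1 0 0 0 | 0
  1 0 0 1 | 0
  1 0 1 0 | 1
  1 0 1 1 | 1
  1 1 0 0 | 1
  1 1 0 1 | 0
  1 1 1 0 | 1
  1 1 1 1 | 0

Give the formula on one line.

(a & ((c | b) & (~d | ~b)))

  (c | b) = 0011111100111111
  ~d = 1010101010101010
  ~b = 1111000011110000
  (~d | ~b) = 1111101011111010
  ((c | b) & (~d | ~b)) = 0011101000111010
  (a & ((c | b) & (~d | ~b))) = 0000000000111010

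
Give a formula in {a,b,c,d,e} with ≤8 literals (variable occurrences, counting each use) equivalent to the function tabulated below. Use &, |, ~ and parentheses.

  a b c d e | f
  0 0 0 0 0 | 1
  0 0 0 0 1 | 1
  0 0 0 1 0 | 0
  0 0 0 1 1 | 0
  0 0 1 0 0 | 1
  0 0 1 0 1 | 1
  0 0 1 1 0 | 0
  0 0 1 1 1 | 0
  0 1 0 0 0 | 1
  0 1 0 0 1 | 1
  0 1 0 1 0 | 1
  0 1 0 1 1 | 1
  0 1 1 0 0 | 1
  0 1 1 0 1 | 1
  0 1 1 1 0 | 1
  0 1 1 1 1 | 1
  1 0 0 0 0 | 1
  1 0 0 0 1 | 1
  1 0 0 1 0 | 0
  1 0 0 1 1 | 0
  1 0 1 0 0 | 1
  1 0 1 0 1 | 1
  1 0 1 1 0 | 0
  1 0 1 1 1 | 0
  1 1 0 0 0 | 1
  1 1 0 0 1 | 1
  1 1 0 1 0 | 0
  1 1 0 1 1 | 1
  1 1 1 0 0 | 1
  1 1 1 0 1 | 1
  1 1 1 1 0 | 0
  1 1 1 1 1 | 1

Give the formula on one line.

((~a | (e | ~d)) & (~d | b))

  ~a = 11111111111111110000000000000000
  ~d = 11001100110011001100110011001100
  (e | ~d) = 11011101110111011101110111011101
  (~a | (e | ~d)) = 11111111111111111101110111011101
  (~d | b) = 11001100111111111100110011111111
  ((~a | (e | ~d)) & (~d | b)) = 11001100111111111100110011011101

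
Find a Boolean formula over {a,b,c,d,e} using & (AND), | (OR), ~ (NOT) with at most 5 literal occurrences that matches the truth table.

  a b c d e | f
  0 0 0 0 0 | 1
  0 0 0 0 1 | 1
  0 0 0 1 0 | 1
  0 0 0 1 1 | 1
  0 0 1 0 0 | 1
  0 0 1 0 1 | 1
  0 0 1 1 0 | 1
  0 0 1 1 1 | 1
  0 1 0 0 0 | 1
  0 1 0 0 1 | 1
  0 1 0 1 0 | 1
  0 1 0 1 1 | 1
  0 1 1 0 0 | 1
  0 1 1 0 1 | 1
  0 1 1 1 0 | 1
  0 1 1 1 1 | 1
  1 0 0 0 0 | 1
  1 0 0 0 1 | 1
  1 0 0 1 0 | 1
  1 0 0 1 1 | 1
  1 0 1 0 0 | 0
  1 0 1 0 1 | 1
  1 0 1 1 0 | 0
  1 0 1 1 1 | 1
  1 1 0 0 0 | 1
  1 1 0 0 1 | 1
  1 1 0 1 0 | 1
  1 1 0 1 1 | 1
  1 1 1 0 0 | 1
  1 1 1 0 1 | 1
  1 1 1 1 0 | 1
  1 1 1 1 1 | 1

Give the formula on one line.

(((~e & ~c) | (~a | b)) | e)

  ~e = 10101010101010101010101010101010
  ~c = 11110000111100001111000011110000
  (~e & ~c) = 10100000101000001010000010100000
  ~a = 11111111111111110000000000000000
  (~a | b) = 11111111111111110000000011111111
  ((~e & ~c) | (~a | b)) = 11111111111111111010000011111111
  (((~e & ~c) | (~a | b)) | e) = 11111111111111111111010111111111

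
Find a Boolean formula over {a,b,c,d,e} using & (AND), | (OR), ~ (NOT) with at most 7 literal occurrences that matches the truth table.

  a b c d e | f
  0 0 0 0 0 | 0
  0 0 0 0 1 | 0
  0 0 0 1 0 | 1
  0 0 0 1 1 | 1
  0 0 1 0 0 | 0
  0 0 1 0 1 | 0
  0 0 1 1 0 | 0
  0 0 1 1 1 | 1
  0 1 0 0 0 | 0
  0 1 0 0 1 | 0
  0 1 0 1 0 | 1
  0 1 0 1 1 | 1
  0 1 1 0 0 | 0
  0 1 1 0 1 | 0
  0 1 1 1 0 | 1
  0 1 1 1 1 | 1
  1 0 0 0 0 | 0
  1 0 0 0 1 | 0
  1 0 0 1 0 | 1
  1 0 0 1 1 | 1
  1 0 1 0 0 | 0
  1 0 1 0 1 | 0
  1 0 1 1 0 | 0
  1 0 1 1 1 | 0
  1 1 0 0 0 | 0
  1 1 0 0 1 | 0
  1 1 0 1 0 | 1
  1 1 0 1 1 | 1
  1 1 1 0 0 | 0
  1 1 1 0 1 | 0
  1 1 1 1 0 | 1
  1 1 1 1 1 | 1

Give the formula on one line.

  ~d = 11001100110011001100110011001100
  (~d & e) = 01000100010001000100010001000100
  ~a = 11111111111111110000000000000000
  (e & ~a) = 01010101010101010000000000000000
  ~c = 11110000111100001111000011110000
  (b | ~c) = 11110000111111111111000011111111
  ((e & ~a) | (b | ~c)) = 11110101111111111111000011111111
  ((~d & e) | ((e & ~a) | (b | ~c))) = 11110101111111111111010011111111
  (d & ((~d & e) | ((e & ~a) | (b | ~c)))) = 00110001001100110011000000110011

(d & ((~d & e) | ((e & ~a) | (b | ~c))))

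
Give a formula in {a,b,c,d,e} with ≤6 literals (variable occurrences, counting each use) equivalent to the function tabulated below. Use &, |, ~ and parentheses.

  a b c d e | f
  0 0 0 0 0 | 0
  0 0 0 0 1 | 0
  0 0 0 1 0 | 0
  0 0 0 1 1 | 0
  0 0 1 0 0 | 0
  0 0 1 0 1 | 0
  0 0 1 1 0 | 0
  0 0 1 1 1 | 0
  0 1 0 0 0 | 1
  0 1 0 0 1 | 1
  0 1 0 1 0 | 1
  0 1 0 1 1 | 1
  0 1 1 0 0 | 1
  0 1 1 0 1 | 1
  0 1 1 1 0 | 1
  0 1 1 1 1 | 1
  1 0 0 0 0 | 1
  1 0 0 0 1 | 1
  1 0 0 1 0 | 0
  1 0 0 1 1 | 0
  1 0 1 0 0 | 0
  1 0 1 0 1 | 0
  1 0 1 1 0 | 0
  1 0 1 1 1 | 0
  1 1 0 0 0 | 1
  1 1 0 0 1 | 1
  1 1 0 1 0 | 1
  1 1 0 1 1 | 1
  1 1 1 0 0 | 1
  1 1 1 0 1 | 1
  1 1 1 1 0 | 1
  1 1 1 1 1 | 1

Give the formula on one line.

(b | ((~c & ~b) & (a & (c | ~d))))

  ~c = 11110000111100001111000011110000
  ~b = 11111111000000001111111100000000
  (~c & ~b) = 11110000000000001111000000000000
  ~d = 11001100110011001100110011001100
  (c | ~d) = 11001111110011111100111111001111
  (a & (c | ~d)) = 00000000000000001100111111001111
  ((~c & ~b) & (a & (c | ~d))) = 00000000000000001100000000000000
  (b | ((~c & ~b) & (a & (c | ~d)))) = 00000000111111111100000011111111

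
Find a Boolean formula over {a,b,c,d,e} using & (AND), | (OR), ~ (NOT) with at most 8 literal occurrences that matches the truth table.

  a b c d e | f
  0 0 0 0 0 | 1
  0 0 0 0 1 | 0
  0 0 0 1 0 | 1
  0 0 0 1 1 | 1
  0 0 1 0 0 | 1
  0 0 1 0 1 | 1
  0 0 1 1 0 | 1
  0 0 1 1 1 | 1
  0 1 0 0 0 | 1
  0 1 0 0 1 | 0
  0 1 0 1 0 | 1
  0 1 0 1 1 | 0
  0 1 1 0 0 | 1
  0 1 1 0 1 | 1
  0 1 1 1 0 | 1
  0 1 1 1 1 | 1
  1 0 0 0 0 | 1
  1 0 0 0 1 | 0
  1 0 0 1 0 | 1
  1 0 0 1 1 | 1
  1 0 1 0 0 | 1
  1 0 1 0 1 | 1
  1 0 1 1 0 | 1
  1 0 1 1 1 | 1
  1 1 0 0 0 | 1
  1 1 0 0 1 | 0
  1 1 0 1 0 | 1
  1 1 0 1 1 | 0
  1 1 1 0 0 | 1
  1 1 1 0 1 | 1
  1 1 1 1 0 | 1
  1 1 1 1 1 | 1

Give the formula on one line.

(~e | ((e & c) | (~b & (~e | d))))

  ~e = 10101010101010101010101010101010
  (e & c) = 00000101000001010000010100000101
  ~b = 11111111000000001111111100000000
  (~e | d) = 10111011101110111011101110111011
  (~b & (~e | d)) = 10111011000000001011101100000000
  ((e & c) | (~b & (~e | d))) = 10111111000001011011111100000101
  (~e | ((e & c) | (~b & (~e | d)))) = 10111111101011111011111110101111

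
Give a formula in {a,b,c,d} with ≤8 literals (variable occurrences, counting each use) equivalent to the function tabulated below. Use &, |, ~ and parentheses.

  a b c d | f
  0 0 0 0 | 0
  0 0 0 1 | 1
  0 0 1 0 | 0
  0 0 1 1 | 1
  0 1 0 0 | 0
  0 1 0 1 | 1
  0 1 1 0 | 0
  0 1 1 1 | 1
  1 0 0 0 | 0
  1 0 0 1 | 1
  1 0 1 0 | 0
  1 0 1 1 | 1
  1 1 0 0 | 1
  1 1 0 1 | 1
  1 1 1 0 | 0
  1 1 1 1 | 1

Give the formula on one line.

  ~c = 1100110011001100
  (a & ~c) = 0000000011001100
  (d | b) = 0101111101011111
  ~b = 1111000011110000
  ~d = 1010101010101010
  (~b | ~d) = 1111101011111010
  ((d | b) & (~b | ~d)) = 0101101001011010
  ((a & ~c) & ((d | b) & (~b | ~d))) = 0000000001001000
  (d | ((a & ~c) & ((d | b) & (~b | ~d)))) = 0101010101011101

(d | ((a & ~c) & ((d | b) & (~b | ~d))))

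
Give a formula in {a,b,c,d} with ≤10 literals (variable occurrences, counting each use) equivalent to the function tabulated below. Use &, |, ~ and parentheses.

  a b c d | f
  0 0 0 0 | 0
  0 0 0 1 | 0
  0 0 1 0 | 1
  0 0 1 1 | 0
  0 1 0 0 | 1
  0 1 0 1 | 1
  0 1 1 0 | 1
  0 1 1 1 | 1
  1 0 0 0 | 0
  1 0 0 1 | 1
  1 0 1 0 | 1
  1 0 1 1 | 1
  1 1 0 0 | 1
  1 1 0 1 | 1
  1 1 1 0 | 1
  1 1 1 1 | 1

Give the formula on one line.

  (d | c) = 0111011101110111
  ~a = 1111111100000000
  ~d = 1010101010101010
  (~a & ~d) = 1010101000000000
  ((~a & ~d) | a) = 1010101011111111
  ((d | c) & ((~a & ~d) | a)) = 0010001001110111
  ((d | c) & ~d) = 0010001000100010
  (((d | c) & ~d) | b) = 0010111100101111
  (((d | c) & ((~a & ~d) | a)) | (((d | c) & ~d) | b)) = 0010111101111111

(((d | c) & ((~a & ~d) | a)) | (((d | c) & ~d) | b))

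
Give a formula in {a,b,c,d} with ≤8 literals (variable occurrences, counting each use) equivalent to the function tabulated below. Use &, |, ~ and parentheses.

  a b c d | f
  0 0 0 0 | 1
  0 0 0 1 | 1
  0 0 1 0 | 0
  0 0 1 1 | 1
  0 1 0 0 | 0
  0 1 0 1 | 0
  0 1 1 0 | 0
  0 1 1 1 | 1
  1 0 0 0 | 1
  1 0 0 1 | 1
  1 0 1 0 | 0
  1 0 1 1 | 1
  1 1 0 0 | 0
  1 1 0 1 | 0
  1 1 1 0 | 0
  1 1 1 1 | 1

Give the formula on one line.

  ~c = 1100110011001100
  ~b = 1111000011110000
  (~c & ~b) = 1100000011000000
  (d | (~c & ~b)) = 1101010111010101
  (b & c) = 0000001100000011
  ((b & c) | ~b) = 1111001111110011
  ~d = 1010101010101010
  (((b & c) | ~b) | ~d) = 1111101111111011
  ((d | (~c & ~b)) & (((b & c) | ~b) | ~d)) = 1101000111010001

((d | (~c & ~b)) & (((b & c) | ~b) | ~d))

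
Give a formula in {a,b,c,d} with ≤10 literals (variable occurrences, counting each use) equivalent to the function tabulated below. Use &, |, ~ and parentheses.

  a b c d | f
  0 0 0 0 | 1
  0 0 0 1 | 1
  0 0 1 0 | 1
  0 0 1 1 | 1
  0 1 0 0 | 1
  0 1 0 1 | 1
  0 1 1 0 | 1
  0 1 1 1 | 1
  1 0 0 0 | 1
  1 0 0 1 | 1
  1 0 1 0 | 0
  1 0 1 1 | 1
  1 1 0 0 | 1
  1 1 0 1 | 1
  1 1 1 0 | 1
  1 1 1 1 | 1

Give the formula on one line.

  ~c = 1100110011001100
  ~a = 1111111100000000
  (~a & c) = 0011001100000000
  ((~a & c) | a) = 0011001111111111
  (~c & ((~a & c) | a)) = 0000000011001100
  ~b = 1111000011110000
  (~b & d) = 0101000001010000
  ((~b & d) | ~a) = 1111111101010000
  (b | ((~b & d) | ~a)) = 1111111101011111
  ((~c & ((~a & c) | a)) | (b | ((~b & d) | ~a))) = 1111111111011111

((~c & ((~a & c) | a)) | (b | ((~b & d) | ~a)))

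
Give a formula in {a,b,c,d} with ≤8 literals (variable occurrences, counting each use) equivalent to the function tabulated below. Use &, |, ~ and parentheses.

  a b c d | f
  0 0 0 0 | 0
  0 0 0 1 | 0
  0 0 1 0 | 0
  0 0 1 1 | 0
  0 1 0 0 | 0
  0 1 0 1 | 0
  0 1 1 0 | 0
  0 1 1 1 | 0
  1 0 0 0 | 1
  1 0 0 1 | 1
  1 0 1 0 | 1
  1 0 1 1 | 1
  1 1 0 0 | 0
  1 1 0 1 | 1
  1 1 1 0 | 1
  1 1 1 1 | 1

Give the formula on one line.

  ~b = 1111000011110000
  ~c = 1100110011001100
  (~b | ~c) = 1111110011111100
  ((~b | ~c) & d) = 0101010001010100
  (c | ((~b | ~c) & d)) = 0111011101110111
  ((c | ((~b | ~c) & d)) | ~b) = 1111011111110111
  (((c | ((~b | ~c) & d)) | ~b) & a) = 0000000011110111

(((c | ((~b | ~c) & d)) | ~b) & a)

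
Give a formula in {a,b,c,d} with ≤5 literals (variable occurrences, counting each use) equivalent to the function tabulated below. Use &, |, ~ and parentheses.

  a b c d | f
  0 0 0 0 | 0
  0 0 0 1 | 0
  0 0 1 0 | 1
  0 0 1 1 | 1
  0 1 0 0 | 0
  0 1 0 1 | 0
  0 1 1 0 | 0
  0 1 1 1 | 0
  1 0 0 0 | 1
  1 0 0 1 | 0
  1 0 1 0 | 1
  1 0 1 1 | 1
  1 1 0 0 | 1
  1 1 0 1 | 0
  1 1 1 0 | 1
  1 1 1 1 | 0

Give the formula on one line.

((~b & c) | (~d & a))

  ~b = 1111000011110000
  (~b & c) = 0011000000110000
  ~d = 1010101010101010
  (~d & a) = 0000000010101010
  ((~b & c) | (~d & a)) = 0011000010111010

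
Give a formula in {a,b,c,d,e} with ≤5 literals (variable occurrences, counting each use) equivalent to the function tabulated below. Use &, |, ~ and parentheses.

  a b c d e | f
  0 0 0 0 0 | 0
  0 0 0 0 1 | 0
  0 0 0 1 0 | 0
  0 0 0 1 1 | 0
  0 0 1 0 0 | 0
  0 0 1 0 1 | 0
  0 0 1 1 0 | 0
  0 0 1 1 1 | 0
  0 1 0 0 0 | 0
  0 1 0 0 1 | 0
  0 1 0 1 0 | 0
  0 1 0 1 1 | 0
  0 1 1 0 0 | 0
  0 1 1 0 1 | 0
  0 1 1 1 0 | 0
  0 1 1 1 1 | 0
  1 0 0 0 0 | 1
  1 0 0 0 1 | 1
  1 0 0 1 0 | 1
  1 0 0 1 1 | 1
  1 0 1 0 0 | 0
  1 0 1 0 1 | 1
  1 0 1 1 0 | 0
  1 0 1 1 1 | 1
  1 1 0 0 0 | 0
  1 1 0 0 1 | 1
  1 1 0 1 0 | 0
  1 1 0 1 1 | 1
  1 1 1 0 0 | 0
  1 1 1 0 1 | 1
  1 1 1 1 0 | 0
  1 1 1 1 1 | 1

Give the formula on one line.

  ~c = 11110000111100001111000011110000
  ~b = 11111111000000001111111100000000
  (~c & ~b) = 11110000000000001111000000000000
  ((~c & ~b) | e) = 11110101010101011111010101010101
  (a & ((~c & ~b) | e)) = 00000000000000001111010101010101

(a & ((~c & ~b) | e))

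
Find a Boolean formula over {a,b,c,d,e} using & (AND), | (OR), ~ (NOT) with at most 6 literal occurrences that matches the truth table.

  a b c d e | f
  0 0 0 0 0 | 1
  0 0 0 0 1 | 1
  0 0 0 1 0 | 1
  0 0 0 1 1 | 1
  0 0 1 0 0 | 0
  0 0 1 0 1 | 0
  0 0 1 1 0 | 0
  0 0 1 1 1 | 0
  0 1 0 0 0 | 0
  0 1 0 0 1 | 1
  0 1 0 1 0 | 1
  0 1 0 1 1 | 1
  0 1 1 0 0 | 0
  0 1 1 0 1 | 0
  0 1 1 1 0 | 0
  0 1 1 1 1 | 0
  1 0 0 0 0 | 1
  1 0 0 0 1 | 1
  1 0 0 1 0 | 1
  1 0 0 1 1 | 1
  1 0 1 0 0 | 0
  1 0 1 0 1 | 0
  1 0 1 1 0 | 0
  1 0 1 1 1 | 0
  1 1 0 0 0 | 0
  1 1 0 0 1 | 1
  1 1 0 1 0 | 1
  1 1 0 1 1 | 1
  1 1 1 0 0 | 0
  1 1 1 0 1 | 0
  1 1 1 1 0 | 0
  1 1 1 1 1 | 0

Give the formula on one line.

  ~b = 11111111000000001111111100000000
  (d | ~b) = 11111111001100111111111100110011
  ~c = 11110000111100001111000011110000
  ((d | ~b) & ~c) = 11110000001100001111000000110000
  (e | c) = 01011111010111110101111101011111
  ((e | c) & ~c) = 01010000010100000101000001010000
  (((d | ~b) & ~c) | ((e | c) & ~c)) = 11110000011100001111000001110000

(((d | ~b) & ~c) | ((e | c) & ~c))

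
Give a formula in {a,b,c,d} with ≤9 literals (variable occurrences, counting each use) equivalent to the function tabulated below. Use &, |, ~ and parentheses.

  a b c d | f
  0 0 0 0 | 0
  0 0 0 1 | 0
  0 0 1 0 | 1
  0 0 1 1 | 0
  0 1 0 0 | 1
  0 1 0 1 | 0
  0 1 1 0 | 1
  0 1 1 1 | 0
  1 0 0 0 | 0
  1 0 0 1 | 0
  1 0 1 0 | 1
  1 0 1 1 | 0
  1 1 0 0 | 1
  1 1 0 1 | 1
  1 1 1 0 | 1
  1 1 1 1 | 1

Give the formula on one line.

  ~b = 1111000011110000
  (a | c) = 0011001111111111
  (~b & (a | c)) = 0011000011110000
  (b & a) = 0000000000001111
  ~d = 1010101010101010
  ((b & a) | ~d) = 1010101010101111
  ((~b & (a | c)) | ((b & a) | ~d)) = 1011101011111111
  (~d & c) = 0010001000100010
  ((~d & c) | b) = 0010111100101111
  (((~b & (a | c)) | ((b & a) | ~d)) & ((~d & c) | b)) = 0010101000101111

(((~b & (a | c)) | ((b & a) | ~d)) & ((~d & c) | b))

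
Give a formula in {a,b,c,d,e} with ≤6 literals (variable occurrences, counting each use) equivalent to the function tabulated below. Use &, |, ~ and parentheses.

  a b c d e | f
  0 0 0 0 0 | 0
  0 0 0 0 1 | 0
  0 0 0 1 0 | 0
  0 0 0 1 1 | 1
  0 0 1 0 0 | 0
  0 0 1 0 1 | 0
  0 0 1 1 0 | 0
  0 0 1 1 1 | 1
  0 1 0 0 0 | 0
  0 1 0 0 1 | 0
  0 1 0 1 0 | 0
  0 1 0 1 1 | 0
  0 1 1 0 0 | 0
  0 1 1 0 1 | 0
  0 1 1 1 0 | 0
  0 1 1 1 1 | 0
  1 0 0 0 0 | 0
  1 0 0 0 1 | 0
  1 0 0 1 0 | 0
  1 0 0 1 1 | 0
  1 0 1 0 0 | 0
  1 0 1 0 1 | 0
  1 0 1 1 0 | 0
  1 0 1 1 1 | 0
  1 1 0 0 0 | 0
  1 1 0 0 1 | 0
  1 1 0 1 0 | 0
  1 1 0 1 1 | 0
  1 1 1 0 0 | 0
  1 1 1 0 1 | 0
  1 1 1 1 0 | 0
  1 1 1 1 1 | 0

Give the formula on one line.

((~a | b) & ((d & ~b) & e))

  ~a = 11111111111111110000000000000000
  (~a | b) = 11111111111111110000000011111111
  ~b = 11111111000000001111111100000000
  (d & ~b) = 00110011000000000011001100000000
  ((d & ~b) & e) = 00010001000000000001000100000000
  ((~a | b) & ((d & ~b) & e)) = 00010001000000000000000000000000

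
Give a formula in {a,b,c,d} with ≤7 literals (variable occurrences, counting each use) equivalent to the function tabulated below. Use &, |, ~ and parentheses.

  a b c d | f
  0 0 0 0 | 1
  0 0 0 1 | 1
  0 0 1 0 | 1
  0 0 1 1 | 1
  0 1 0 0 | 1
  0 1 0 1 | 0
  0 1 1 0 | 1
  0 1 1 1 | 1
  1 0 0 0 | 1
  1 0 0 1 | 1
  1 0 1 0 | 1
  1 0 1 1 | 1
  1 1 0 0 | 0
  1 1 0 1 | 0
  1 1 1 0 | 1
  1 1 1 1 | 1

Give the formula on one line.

  ~d = 1010101010101010
  ~a = 1111111100000000
  (~d & ~a) = 1010101000000000
  (c | (~d & ~a)) = 1011101100110011
  ~b = 1111000011110000
  ((c | (~d & ~a)) | ~b) = 1111101111110011

((c | (~d & ~a)) | ~b)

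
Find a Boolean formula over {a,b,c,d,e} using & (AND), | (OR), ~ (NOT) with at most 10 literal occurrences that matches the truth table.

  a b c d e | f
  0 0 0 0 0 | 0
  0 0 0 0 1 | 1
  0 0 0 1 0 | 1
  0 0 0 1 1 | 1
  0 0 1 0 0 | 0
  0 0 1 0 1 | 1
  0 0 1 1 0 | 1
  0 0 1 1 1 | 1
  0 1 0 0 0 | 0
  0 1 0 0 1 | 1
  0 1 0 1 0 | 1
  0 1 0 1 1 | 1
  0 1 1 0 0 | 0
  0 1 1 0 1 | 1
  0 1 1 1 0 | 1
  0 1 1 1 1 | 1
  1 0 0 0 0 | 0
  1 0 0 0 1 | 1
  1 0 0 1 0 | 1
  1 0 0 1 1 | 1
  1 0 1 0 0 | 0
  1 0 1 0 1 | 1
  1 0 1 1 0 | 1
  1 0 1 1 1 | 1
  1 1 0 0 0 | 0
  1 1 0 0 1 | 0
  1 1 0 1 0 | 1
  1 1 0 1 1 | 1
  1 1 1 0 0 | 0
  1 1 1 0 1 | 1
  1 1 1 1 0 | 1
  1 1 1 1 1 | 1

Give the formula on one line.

  (e | d) = 01110111011101110111011101110111
  ~a = 11111111111111110000000000000000
  ~b = 11111111000000001111111100000000
  (~a | ~b) = 11111111111111111111111100000000
  ~e = 10101010101010101010101010101010
  ((~a | ~b) | ~e) = 11111111111111111111111110101010
  (a & b) = 00000000000000000000000011111111
  ((a & b) & c) = 00000000000000000000000000001111
  (((~a | ~b) | ~e) | ((a & b) & c)) = 11111111111111111111111110101111
  (d | (((~a | ~b) | ~e) | ((a & b) & c))) = 11111111111111111111111110111111
  ((e | d) & (d | (((~a | ~b) | ~e) | ((a & b) & c)))) = 01110111011101110111011100110111

((e | d) & (d | (((~a | ~b) | ~e) | ((a & b) & c))))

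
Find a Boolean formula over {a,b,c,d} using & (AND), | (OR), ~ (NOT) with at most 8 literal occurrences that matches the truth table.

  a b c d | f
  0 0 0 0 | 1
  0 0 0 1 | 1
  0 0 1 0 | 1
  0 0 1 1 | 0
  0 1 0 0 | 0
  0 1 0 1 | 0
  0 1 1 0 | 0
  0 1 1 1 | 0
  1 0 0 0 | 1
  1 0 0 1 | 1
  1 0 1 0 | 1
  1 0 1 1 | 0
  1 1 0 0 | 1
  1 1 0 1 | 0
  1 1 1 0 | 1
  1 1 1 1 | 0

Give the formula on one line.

  ~b = 1111000011110000
  ~a = 1111111100000000
  (~b | ~a) = 1111111111110000
  ~d = 1010101010101010
  ((~b | ~a) | ~d) = 1111111111111010
  (a | ~b) = 1111000011111111
  (((~b | ~a) | ~d) & (a | ~b)) = 1111000011111010
  ~c = 1100110011001100
  (~d | ~c) = 1110111011101110
  (b | (~d | ~c)) = 1110111111101111
  ((((~b | ~a) | ~d) & (a | ~b)) & (b | (~d | ~c))) = 1110000011101010

((((~b | ~a) | ~d) & (a | ~b)) & (b | (~d | ~c)))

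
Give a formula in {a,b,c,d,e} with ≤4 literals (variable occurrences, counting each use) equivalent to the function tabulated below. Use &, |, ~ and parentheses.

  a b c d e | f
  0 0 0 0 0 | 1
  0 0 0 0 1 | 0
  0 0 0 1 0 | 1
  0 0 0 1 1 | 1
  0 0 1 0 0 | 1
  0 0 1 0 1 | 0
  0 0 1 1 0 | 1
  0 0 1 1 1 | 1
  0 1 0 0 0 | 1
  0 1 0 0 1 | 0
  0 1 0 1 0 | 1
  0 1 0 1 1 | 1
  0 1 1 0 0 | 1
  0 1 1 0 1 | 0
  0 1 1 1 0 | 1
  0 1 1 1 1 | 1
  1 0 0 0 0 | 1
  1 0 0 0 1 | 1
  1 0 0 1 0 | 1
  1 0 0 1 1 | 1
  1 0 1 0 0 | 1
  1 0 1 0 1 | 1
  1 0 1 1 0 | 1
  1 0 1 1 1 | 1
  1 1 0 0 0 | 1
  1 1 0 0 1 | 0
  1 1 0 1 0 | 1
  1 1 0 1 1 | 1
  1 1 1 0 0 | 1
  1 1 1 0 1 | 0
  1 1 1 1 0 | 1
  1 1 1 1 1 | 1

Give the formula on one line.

((d | (~b & a)) | ~e)

  ~b = 11111111000000001111111100000000
  (~b & a) = 00000000000000001111111100000000
  (d | (~b & a)) = 00110011001100111111111100110011
  ~e = 10101010101010101010101010101010
  ((d | (~b & a)) | ~e) = 10111011101110111111111110111011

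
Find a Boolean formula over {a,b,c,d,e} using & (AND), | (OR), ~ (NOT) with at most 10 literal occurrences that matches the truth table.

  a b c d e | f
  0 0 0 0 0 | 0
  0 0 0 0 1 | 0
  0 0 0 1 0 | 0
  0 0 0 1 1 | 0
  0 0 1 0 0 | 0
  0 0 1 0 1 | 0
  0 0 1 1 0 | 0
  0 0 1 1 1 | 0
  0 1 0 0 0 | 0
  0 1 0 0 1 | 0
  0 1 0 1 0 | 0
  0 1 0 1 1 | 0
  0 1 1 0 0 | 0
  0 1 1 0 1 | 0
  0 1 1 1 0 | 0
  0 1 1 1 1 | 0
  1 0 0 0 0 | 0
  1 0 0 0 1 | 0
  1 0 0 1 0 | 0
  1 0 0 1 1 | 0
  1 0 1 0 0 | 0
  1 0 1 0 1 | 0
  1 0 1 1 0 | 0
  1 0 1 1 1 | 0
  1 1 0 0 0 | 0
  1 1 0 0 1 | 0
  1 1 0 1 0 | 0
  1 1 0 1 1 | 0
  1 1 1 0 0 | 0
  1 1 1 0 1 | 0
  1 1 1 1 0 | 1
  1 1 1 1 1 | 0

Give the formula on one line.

(((a & d) & b) & ((c & (b | a)) & ~e))

  (a & d) = 00000000000000000011001100110011
  ((a & d) & b) = 00000000000000000000000000110011
  (b | a) = 00000000111111111111111111111111
  (c & (b | a)) = 00000000000011110000111100001111
  ~e = 10101010101010101010101010101010
  ((c & (b | a)) & ~e) = 00000000000010100000101000001010
  (((a & d) & b) & ((c & (b | a)) & ~e)) = 00000000000000000000000000000010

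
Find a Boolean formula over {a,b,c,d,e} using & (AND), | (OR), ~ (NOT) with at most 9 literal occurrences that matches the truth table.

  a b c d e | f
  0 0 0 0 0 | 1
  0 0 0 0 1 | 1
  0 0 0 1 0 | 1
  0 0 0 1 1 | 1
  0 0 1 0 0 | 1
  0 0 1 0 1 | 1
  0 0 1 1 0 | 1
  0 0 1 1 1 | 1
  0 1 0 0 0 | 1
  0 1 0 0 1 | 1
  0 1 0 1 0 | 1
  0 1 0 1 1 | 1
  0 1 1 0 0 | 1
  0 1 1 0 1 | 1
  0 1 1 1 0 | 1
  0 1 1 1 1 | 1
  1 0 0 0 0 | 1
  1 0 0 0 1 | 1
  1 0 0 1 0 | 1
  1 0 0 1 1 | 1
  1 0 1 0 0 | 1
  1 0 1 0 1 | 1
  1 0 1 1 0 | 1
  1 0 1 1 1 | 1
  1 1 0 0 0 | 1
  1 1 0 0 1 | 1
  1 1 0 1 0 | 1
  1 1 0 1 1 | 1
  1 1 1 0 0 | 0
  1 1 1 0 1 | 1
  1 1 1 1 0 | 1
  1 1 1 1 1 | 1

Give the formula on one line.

  ~c = 11110000111100001111000011110000
  ~a = 11111111111111110000000000000000
  (~a & c) = 00001111000011110000000000000000
  ((~a & c) & d) = 00000011000000110000000000000000
  ~b = 11111111000000001111111100000000
  (((~a & c) & d) | ~b) = 11111111000000111111111100000000
  (~c | (((~a & c) & d) | ~b)) = 11111111111100111111111111110000
  (~a | e) = 11111111111111110101010101010101
  (d | (~a | e)) = 11111111111111110111011101110111
  ((~c | (((~a & c) & d) | ~b)) | (d | (~a | e))) = 11111111111111111111111111110111

((~c | (((~a & c) & d) | ~b)) | (d | (~a | e)))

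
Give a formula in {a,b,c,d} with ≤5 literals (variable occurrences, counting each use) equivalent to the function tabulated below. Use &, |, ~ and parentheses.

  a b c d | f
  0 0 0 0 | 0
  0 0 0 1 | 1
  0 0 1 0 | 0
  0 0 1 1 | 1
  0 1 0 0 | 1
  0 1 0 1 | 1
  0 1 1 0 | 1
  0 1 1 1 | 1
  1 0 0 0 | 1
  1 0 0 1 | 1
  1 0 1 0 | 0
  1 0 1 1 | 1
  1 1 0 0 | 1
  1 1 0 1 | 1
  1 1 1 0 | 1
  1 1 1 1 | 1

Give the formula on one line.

((d | ((~c & a) & ~d)) | b)

  ~c = 1100110011001100
  (~c & a) = 0000000011001100
  ~d = 1010101010101010
  ((~c & a) & ~d) = 0000000010001000
  (d | ((~c & a) & ~d)) = 0101010111011101
  ((d | ((~c & a) & ~d)) | b) = 0101111111011111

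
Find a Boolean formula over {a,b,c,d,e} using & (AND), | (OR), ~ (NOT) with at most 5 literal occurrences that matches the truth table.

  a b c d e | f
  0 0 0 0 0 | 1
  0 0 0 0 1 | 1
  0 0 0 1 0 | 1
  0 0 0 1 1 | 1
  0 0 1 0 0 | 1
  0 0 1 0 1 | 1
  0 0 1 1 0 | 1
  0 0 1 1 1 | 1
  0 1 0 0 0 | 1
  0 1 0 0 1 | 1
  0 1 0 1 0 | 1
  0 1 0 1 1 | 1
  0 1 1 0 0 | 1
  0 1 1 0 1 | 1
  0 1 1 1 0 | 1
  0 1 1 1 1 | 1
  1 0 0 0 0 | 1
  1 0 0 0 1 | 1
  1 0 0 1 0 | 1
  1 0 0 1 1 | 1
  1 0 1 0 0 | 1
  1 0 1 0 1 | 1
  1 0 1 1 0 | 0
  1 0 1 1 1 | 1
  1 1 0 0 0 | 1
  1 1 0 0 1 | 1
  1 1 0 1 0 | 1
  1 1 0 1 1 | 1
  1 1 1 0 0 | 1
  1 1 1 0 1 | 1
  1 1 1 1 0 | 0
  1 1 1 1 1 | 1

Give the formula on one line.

  ~a = 11111111111111110000000000000000
  ~d = 11001100110011001100110011001100
  (~a | ~d) = 11111111111111111100110011001100
  ~c = 11110000111100001111000011110000
  (~c | e) = 11110101111101011111010111110101
  ((~a | ~d) | (~c | e)) = 11111111111111111111110111111101

((~a | ~d) | (~c | e))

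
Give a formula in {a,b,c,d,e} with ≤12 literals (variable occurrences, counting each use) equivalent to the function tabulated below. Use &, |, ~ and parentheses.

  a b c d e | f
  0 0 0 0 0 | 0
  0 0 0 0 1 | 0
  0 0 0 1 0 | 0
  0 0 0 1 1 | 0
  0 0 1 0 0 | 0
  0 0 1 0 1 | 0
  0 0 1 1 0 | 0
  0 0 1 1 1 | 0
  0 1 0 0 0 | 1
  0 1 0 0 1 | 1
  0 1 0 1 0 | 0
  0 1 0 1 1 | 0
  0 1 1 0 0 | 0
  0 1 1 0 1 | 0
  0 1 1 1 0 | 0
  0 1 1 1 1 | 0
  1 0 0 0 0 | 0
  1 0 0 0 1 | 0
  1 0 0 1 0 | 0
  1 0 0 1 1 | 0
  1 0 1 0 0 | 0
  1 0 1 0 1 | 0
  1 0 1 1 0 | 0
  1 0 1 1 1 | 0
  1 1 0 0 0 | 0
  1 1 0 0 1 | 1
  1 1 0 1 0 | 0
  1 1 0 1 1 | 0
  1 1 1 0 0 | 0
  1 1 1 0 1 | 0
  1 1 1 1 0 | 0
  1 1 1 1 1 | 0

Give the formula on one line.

  ~a = 11111111111111110000000000000000
  (~a & b) = 00000000111111110000000000000000
  ~c = 11110000111100001111000011110000
  (b | ~c) = 11110000111111111111000011111111
  (e & (b | ~c)) = 01010000010101010101000001010101
  ((~a & b) | (e & (b | ~c))) = 01010000111111110101000001010101
  ~d = 11001100110011001100110011001100
  (~c & ~d) = 11000000110000001100000011000000
  (d | b) = 00110011111111110011001111111111
  ((~c & ~d) & (d | b)) = 00000000110000000000000011000000
  (((~a & b) | (e & (b | ~c))) & ((~c & ~d) & (d | b))) = 00000000110000000000000001000000

(((~a & b) | (e & (b | ~c))) & ((~c & ~d) & (d | b)))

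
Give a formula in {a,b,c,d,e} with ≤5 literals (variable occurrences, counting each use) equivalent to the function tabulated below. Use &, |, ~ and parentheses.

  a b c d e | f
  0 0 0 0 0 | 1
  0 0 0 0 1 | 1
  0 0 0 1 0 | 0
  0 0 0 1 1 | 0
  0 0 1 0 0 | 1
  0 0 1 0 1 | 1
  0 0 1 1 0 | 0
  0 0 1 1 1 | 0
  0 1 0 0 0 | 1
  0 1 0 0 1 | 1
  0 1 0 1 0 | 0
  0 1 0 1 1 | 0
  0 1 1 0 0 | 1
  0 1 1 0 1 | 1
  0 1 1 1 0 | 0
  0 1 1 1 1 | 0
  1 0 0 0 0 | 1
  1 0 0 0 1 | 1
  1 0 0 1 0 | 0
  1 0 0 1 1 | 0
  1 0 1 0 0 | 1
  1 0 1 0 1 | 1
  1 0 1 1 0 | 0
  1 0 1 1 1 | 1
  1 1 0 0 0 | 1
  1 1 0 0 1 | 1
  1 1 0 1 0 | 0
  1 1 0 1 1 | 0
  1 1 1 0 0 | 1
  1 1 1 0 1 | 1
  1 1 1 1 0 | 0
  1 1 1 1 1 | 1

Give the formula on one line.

(~d | (c & (e & a)))

  ~d = 11001100110011001100110011001100
  (e & a) = 00000000000000000101010101010101
  (c & (e & a)) = 00000000000000000000010100000101
  (~d | (c & (e & a))) = 11001100110011001100110111001101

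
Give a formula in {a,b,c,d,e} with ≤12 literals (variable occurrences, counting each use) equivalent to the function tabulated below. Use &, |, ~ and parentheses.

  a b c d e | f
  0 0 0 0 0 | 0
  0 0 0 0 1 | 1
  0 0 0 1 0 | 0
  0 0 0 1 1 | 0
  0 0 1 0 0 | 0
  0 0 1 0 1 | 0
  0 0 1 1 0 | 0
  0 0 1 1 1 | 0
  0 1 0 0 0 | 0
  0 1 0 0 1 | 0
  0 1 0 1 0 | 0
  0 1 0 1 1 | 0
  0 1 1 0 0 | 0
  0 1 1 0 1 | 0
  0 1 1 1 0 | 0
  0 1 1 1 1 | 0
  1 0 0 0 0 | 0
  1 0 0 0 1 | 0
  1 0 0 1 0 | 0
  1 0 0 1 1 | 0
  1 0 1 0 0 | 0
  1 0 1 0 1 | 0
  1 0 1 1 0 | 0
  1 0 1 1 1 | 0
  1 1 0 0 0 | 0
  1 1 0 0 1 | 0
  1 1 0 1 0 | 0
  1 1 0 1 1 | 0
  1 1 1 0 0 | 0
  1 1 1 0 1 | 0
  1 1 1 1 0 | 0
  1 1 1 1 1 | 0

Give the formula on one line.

  ~c = 11110000111100001111000011110000
  (e & ~c) = 01010000010100000101000001010000
  ~a = 11111111111111110000000000000000
  (e & ~a) = 01010101010101010000000000000000
  (d | (e & ~a)) = 01110111011101110011001100110011
  ((e & ~c) & (d | (e & ~a))) = 01010000010100000001000000010000
  ~d = 11001100110011001100110011001100
  ~b = 11111111000000001111111100000000
  (~d & ~b) = 11001100000000001100110000000000
  (c | (~d & ~b)) = 11001111000011111100111100001111
  (~a & (c | (~d & ~b))) = 11001111000011110000000000000000
  (((e & ~c) & (d | (e & ~a))) & (~a & (c | (~d & ~b)))) = 01000000000000000000000000000000

(((e & ~c) & (d | (e & ~a))) & (~a & (c | (~d & ~b))))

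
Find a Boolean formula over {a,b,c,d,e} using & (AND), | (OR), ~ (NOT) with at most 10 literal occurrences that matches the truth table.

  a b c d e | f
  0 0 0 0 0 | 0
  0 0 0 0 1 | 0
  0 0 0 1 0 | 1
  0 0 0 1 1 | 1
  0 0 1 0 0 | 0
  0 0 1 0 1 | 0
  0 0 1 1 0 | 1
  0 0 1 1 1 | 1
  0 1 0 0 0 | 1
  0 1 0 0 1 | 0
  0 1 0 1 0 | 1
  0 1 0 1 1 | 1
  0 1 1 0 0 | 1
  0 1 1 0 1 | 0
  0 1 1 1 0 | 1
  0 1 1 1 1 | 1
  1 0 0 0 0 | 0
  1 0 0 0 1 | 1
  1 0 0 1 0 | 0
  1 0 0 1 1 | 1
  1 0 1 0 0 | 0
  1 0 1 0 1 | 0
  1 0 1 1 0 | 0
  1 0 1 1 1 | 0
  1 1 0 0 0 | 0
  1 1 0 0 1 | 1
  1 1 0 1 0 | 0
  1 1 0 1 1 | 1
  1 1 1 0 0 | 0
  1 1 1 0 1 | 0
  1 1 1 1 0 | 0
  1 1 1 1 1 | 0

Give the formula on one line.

  ~e = 10101010101010101010101010101010
  (~e & b) = 00000000101010100000000010101010
  (d | a) = 00110011001100111111111111111111
  ((~e & b) | (d | a)) = 00110011101110111111111111111111
  ~c = 11110000111100001111000011110000
  (~c & e) = 01010000010100000101000001010000
  ~a = 11111111111111110000000000000000
  ((~c & e) | ~a) = 11111111111111110101000001010000
  (((~e & b) | (d | a)) & ((~c & e) | ~a)) = 00110011101110110101000001010000

(((~e & b) | (d | a)) & ((~c & e) | ~a))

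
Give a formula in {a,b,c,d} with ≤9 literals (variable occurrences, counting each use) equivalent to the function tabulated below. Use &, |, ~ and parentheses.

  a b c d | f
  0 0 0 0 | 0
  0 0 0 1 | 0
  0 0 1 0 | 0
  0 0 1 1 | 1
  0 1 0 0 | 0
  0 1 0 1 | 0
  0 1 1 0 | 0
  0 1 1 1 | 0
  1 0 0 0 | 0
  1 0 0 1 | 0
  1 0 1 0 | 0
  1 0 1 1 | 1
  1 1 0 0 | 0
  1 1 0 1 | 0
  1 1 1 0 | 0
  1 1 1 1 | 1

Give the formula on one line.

(((((c | ~a) & a) | ~b) & c) & ((c | b) & d))

  ~a = 1111111100000000
  (c | ~a) = 1111111100110011
  ((c | ~a) & a) = 0000000000110011
  ~b = 1111000011110000
  (((c | ~a) & a) | ~b) = 1111000011110011
  ((((c | ~a) & a) | ~b) & c) = 0011000000110011
  (c | b) = 0011111100111111
  ((c | b) & d) = 0001010100010101
  (((((c | ~a) & a) | ~b) & c) & ((c | b) & d)) = 0001000000010001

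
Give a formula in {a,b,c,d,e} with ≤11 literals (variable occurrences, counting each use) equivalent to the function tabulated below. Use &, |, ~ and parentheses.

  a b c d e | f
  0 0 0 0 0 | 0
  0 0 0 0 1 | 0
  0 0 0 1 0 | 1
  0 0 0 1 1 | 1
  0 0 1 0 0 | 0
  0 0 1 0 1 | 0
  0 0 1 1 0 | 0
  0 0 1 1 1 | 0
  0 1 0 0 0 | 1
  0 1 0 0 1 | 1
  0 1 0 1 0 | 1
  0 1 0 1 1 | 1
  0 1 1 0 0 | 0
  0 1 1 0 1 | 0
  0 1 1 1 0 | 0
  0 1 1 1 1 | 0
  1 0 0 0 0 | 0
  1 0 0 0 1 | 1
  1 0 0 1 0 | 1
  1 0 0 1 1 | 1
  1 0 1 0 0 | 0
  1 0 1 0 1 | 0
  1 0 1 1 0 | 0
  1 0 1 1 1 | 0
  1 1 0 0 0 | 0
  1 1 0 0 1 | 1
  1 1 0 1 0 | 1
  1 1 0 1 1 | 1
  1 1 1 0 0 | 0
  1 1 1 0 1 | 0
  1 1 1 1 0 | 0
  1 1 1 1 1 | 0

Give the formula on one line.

((a | (b | d)) & (((~e & d) | (~a | e)) & ~c))

  (b | d) = 00110011111111110011001111111111
  (a | (b | d)) = 00110011111111111111111111111111
  ~e = 10101010101010101010101010101010
  (~e & d) = 00100010001000100010001000100010
  ~a = 11111111111111110000000000000000
  (~a | e) = 11111111111111110101010101010101
  ((~e & d) | (~a | e)) = 11111111111111110111011101110111
  ~c = 11110000111100001111000011110000
  (((~e & d) | (~a | e)) & ~c) = 11110000111100000111000001110000
  ((a | (b | d)) & (((~e & d) | (~a | e)) & ~c)) = 00110000111100000111000001110000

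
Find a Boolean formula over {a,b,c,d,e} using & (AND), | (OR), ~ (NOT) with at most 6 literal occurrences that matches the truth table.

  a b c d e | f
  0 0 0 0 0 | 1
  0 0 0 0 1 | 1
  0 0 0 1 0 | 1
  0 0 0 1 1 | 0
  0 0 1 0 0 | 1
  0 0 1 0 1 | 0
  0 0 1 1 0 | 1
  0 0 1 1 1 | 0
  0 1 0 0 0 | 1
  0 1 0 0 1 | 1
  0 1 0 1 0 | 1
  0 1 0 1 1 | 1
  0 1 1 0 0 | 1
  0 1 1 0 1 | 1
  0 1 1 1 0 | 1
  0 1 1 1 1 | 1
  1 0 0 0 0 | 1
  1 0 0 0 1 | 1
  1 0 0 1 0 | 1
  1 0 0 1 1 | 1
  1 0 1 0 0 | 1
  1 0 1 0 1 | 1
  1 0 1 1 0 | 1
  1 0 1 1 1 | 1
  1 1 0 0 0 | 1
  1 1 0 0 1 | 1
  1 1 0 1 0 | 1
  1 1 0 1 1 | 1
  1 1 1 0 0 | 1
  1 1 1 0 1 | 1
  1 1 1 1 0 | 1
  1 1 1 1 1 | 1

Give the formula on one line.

(~e | (a | (e & (b | (~d & ~c)))))

  ~e = 10101010101010101010101010101010
  ~d = 11001100110011001100110011001100
  ~c = 11110000111100001111000011110000
  (~d & ~c) = 11000000110000001100000011000000
  (b | (~d & ~c)) = 11000000111111111100000011111111
  (e & (b | (~d & ~c))) = 01000000010101010100000001010101
  (a | (e & (b | (~d & ~c)))) = 01000000010101011111111111111111
  (~e | (a | (e & (b | (~d & ~c))))) = 11101010111111111111111111111111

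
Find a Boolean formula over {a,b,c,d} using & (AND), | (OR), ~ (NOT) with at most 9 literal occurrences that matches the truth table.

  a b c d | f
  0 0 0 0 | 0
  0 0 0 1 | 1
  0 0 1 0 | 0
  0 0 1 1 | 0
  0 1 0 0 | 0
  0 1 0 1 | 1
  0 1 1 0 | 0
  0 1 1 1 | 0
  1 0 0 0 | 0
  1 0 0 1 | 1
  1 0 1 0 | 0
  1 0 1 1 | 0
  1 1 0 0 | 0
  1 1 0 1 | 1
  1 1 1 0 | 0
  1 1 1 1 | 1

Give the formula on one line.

((d & (a | ~c)) & ((~c & ((d | b) | c)) | b))

  ~c = 1100110011001100
  (a | ~c) = 1100110011111111
  (d & (a | ~c)) = 0100010001010101
  (d | b) = 0101111101011111
  ((d | b) | c) = 0111111101111111
  (~c & ((d | b) | c)) = 0100110001001100
  ((~c & ((d | b) | c)) | b) = 0100111101001111
  ((d & (a | ~c)) & ((~c & ((d | b) | c)) | b)) = 0100010001000101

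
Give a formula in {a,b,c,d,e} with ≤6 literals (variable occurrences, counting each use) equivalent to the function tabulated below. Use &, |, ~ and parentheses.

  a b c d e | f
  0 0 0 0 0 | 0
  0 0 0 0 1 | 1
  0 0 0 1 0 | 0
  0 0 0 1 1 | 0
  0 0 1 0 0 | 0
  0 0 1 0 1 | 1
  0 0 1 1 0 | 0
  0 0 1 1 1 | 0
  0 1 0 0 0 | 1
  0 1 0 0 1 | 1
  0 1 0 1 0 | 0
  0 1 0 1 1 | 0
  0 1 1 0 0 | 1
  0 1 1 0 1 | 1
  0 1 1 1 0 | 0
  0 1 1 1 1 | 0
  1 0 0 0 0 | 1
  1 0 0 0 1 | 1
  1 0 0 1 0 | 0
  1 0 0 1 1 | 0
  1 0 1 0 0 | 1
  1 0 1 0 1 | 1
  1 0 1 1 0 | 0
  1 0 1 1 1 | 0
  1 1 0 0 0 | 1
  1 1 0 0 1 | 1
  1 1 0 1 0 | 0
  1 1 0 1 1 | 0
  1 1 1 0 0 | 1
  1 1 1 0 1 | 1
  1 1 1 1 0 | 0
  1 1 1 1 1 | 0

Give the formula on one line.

(~d & ((b | e) | a))

  ~d = 11001100110011001100110011001100
  (b | e) = 01010101111111110101010111111111
  ((b | e) | a) = 01010101111111111111111111111111
  (~d & ((b | e) | a)) = 01000100110011001100110011001100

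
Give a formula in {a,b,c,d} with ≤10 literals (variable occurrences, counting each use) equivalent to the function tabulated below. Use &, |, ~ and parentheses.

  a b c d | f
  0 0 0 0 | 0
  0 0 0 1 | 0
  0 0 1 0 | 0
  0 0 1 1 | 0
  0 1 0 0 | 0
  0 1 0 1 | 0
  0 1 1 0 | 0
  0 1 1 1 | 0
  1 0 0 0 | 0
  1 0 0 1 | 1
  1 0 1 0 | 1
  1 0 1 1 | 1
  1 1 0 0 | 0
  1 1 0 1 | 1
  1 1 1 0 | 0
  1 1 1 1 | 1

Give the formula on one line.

((d | (~b & (((~c | ~d) | (~a | ~c)) & c))) & a)

  ~b = 1111000011110000
  ~c = 1100110011001100
  ~d = 1010101010101010
  (~c | ~d) = 1110111011101110
  ~a = 1111111100000000
  (~a | ~c) = 1111111111001100
  ((~c | ~d) | (~a | ~c)) = 1111111111101110
  (((~c | ~d) | (~a | ~c)) & c) = 0011001100100010
  (~b & (((~c | ~d) | (~a | ~c)) & c)) = 0011000000100000
  (d | (~b & (((~c | ~d) | (~a | ~c)) & c))) = 0111010101110101
  ((d | (~b & (((~c | ~d) | (~a | ~c)) & c))) & a) = 0000000001110101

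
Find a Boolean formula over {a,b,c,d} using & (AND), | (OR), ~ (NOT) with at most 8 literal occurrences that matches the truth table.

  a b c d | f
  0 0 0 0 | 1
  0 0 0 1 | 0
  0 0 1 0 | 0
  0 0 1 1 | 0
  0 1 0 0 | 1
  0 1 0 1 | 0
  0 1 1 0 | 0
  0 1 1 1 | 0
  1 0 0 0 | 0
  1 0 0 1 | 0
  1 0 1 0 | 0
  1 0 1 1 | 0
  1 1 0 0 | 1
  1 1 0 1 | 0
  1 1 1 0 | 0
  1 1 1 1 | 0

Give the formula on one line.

((~c & ~d) & ((b | d) | ~a))

  ~c = 1100110011001100
  ~d = 1010101010101010
  (~c & ~d) = 1000100010001000
  (b | d) = 0101111101011111
  ~a = 1111111100000000
  ((b | d) | ~a) = 1111111101011111
  ((~c & ~d) & ((b | d) | ~a)) = 1000100000001000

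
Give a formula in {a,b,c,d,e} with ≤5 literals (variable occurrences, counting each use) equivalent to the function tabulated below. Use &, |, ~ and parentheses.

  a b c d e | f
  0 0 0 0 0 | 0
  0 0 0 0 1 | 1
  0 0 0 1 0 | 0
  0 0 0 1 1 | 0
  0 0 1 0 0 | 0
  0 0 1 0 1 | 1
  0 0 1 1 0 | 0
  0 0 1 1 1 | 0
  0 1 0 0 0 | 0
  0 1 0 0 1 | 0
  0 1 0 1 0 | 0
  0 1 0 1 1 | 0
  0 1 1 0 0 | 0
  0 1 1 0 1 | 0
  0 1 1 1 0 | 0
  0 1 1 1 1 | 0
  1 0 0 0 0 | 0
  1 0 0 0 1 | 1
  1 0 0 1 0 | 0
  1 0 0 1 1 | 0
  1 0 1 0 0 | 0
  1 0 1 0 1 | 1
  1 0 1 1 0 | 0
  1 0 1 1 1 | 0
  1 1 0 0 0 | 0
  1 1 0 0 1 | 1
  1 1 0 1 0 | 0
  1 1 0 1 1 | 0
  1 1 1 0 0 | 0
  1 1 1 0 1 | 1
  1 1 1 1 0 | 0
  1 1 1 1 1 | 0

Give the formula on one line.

  ~d = 11001100110011001100110011001100
  (e & ~d) = 01000100010001000100010001000100
  (d | a) = 00110011001100111111111111111111
  ~b = 11111111000000001111111100000000
  ((d | a) | ~b) = 11111111001100111111111111111111
  ((e & ~d) & ((d | a) | ~b)) = 01000100000000000100010001000100

((e & ~d) & ((d | a) | ~b))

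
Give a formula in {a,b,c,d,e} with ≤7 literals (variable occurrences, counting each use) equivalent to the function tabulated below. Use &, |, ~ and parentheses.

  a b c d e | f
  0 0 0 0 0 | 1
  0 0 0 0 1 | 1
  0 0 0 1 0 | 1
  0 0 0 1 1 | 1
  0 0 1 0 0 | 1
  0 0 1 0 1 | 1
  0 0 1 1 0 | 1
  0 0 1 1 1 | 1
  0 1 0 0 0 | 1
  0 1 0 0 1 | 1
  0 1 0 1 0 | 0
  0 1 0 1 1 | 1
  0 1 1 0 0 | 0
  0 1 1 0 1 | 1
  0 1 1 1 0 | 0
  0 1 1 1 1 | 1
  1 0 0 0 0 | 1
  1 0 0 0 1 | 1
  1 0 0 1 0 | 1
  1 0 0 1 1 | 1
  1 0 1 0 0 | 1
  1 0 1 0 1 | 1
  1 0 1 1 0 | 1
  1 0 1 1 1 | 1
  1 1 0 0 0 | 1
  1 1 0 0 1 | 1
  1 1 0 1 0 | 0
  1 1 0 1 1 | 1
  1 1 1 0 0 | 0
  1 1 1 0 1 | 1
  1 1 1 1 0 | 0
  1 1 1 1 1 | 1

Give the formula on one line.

((~d & (~c & ~e)) | (e | ~b))

  ~d = 11001100110011001100110011001100
  ~c = 11110000111100001111000011110000
  ~e = 10101010101010101010101010101010
  (~c & ~e) = 10100000101000001010000010100000
  (~d & (~c & ~e)) = 10000000100000001000000010000000
  ~b = 11111111000000001111111100000000
  (e | ~b) = 11111111010101011111111101010101
  ((~d & (~c & ~e)) | (e | ~b)) = 11111111110101011111111111010101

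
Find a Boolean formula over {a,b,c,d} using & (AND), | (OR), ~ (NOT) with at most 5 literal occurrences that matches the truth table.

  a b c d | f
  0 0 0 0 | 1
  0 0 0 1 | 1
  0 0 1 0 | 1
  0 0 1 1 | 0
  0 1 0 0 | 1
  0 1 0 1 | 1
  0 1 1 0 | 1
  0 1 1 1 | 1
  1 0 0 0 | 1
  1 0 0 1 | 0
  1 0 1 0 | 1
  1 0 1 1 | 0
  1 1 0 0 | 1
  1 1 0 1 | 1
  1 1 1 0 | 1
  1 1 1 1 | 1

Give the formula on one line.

  ~d = 1010101010101010
  (b & d) = 0000010100000101
  ~c = 1100110011001100
  ~a = 1111111100000000
  (~c & ~a) = 1100110000000000
  ((b & d) | (~c & ~a)) = 1100110100000101
  (~d | ((b & d) | (~c & ~a))) = 1110111110101111

(~d | ((b & d) | (~c & ~a)))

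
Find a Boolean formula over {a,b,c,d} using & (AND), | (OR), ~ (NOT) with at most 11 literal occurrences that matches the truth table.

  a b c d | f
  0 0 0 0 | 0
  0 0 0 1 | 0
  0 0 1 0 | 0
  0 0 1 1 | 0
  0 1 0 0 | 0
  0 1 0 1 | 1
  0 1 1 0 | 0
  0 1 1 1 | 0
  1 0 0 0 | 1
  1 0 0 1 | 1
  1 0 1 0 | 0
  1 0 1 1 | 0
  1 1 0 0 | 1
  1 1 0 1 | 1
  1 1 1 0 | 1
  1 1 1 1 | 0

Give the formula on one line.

  (d | a) = 0101010111111111
  ~c = 1100110011001100
  (b & ~c) = 0000110000001100
  (~c & a) = 0000000011001100
  ~d = 1010101010101010
  (d | b) = 0101111101011111
  (~d & (d | b)) = 0000101000001010
  ((~c & a) | (~d & (d | b))) = 0000101011001110
  ((b & ~c) | ((~c & a) | (~d & (d | b)))) = 0000111011001110
  ((d | a) & ((b & ~c) | ((~c & a) | (~d & (d | b))))) = 0000010011001110

((d | a) & ((b & ~c) | ((~c & a) | (~d & (d | b)))))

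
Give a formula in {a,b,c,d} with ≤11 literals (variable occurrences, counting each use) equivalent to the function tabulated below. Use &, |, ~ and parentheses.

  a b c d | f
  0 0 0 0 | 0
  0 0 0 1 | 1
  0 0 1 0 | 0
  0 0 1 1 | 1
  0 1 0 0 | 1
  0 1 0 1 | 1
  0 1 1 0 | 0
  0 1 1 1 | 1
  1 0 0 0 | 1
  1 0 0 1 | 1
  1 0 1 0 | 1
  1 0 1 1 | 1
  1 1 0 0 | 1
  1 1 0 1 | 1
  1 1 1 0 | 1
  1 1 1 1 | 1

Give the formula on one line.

  ~c = 1100110011001100
  (d | b) = 0101111101011111
  (~c & (d | b)) = 0100110001001100
  ~d = 1010101010101010
  ~a = 1111111100000000
  (b | ~a) = 1111111100001111
  (~d | (b | ~a)) = 1111111110101111
  ((~d | (b | ~a)) & a) = 0000000010101111
  (((~d | (b | ~a)) & a) | d) = 0101010111111111
  ((~c & (d | b)) | (((~d | (b | ~a)) & a) | d)) = 0101110111111111

((~c & (d | b)) | (((~d | (b | ~a)) & a) | d))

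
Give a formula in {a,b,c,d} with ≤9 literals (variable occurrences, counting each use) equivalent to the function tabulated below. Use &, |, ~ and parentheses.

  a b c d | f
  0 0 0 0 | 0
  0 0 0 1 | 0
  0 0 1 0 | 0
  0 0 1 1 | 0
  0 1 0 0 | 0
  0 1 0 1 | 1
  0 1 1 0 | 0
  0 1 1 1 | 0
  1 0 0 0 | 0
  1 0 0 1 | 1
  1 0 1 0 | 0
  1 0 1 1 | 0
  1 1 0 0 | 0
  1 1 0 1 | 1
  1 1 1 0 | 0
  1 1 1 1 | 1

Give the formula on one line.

(((a & b) | ~c) & (d & (a | b)))

  (a & b) = 0000000000001111
  ~c = 1100110011001100
  ((a & b) | ~c) = 1100110011001111
  (a | b) = 0000111111111111
  (d & (a | b)) = 0000010101010101
  (((a & b) | ~c) & (d & (a | b))) = 0000010001000101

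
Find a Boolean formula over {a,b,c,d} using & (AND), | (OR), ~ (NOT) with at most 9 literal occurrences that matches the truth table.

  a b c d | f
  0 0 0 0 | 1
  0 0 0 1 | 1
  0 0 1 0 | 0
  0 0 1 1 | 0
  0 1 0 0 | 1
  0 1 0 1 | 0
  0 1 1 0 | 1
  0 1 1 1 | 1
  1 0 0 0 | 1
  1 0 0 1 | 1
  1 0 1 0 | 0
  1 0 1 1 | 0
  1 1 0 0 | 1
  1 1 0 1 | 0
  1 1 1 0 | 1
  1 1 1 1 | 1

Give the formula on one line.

((~c | b) & ((~c & ~b) | (c | (~c & ~d))))

  ~c = 1100110011001100
  (~c | b) = 1100111111001111
  ~b = 1111000011110000
  (~c & ~b) = 1100000011000000
  ~d = 1010101010101010
  (~c & ~d) = 1000100010001000
  (c | (~c & ~d)) = 1011101110111011
  ((~c & ~b) | (c | (~c & ~d))) = 1111101111111011
  ((~c | b) & ((~c & ~b) | (c | (~c & ~d)))) = 1100101111001011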